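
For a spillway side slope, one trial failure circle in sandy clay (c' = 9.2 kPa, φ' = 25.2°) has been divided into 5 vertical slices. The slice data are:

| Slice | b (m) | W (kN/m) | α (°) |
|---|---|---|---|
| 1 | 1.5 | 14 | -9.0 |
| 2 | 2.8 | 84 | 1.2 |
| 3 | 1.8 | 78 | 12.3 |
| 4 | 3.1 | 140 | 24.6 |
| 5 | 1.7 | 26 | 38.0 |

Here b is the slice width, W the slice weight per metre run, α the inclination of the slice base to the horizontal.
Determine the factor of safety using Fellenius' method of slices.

Ordinary method of slices: FS = Σ[c'·Δl_i + (W_i cosα_i)·tanφ'] / Σ W_i sinα_i, with Δl_i = b_i / cosα_i.
Slice 1: Δl = 1.5/cos(-9.0°) = 1.519 m; N'_1 = 14·cos(-9.0°) = 13.8; c'Δl = 13.97; W sinα = -2.2
Slice 2: Δl = 2.8/cos1.2° = 2.801 m; N'_2 = 84·cos1.2° = 84.0; c'Δl = 25.77; W sinα = 1.8
Slice 3: Δl = 1.8/cos12.3° = 1.842 m; N'_3 = 78·cos12.3° = 76.2; c'Δl = 16.95; W sinα = 16.6
Slice 4: Δl = 3.1/cos24.6° = 3.409 m; N'_4 = 140·cos24.6° = 127.3; c'Δl = 31.37; W sinα = 58.3
Slice 5: Δl = 1.7/cos38.0° = 2.157 m; N'_5 = 26·cos38.0° = 20.5; c'Δl = 19.85; W sinα = 16.0
Σc'Δl = 107.9 kN/m; ΣN' = 321.8 kN/m; ΣW sinα = 90.5 kN/m
Resisting = 107.9 + 321.8·tan25.2° = 107.9 + 151.4 = 259.3 kN/m
FS = 259.3 / 90.5 = 2.866

FS = 2.87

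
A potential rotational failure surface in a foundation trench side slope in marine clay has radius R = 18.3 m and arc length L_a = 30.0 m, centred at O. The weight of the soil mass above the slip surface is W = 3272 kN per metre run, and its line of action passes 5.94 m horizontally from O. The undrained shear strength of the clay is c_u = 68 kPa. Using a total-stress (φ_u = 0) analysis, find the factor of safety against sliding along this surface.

FS = 1.92

Taking moments about the centre O, the resisting moment is provided by the undrained shear strength acting along the arc:
M_R = c_u·L_a·R = 68·30.00·18.3 = 37332.0 kN·m/m
M_D = W·d = 3272·5.94 = 19435.7 kN·m/m
FS = M_R / M_D = 37332.0 / 19435.7 = 1.921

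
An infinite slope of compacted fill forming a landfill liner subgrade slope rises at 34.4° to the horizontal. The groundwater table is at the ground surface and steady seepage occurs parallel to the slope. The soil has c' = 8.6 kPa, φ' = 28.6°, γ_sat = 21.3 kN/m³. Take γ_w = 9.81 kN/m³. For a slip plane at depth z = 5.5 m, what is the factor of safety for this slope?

FS = 0.59

With seepage parallel to the slope and the water table at the surface, the effective normal stress on the slip plane uses the buoyant unit weight γ' = γ_sat − γ_w while the driving shear stress uses γ_sat:
FS = [c' + γ' z cos²β tanφ'] / [γ_sat z sinβ cosβ]
γ' = 21.3 − 9.81 = 11.49 kN/m³
Numerator = 8.6 + 11.49·5.5·cos²34.4°·tan28.6° = 8.6 + 11.49·5.5·0.6808·0.5452 = 32.057 kPa
Denominator = 21.3·5.5·sin34.4°·cos34.4° = 21.3·5.5·0.5650·0.8251 = 54.611 kPa
FS = 32.057 / 54.611 = 0.587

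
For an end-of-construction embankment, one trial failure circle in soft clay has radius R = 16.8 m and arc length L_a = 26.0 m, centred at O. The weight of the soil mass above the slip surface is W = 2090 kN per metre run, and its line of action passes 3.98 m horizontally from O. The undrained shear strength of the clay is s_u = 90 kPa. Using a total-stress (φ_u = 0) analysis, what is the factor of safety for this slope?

FS = 4.73

Taking moments about the centre O, the resisting moment is provided by the undrained shear strength acting along the arc:
M_R = s_u·L_a·R = 90·26.00·16.8 = 39312.0 kN·m/m
M_D = W·d = 2090·3.98 = 8318.2 kN·m/m
FS = M_R / M_D = 39312.0 / 8318.2 = 4.726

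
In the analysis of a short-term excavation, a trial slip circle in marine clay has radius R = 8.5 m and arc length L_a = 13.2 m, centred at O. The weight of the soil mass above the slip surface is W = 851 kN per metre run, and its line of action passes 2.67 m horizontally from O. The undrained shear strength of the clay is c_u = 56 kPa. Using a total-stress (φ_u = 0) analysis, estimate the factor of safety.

FS = 2.77

Taking moments about the centre O, the resisting moment is provided by the undrained shear strength acting along the arc:
M_R = c_u·L_a·R = 56·13.20·8.5 = 6283.2 kN·m/m
M_D = W·d = 851·2.67 = 2272.2 kN·m/m
FS = M_R / M_D = 6283.2 / 2272.2 = 2.765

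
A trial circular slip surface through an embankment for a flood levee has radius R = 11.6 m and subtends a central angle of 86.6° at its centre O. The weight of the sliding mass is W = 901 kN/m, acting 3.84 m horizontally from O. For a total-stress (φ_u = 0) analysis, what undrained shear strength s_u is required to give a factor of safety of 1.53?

FS = s_u·L_a·R / (W·d), so s_u = FS·W·d / (L_a·R).
Arc length L_a = R·θ = 11.6·(86.6°·π/180) = 11.6·1.5115 = 17.53 m
s_u = 1.53·901·3.84 / (17.53·11.6) = 5293.6 / 203.38 = 26.03 kPa

s_u = 26.0 kPa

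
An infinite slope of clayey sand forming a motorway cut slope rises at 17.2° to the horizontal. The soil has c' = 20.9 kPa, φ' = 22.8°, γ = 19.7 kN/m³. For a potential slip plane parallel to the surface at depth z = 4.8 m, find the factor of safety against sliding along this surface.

FS = 2.14

For an infinite slope with a slip plane parallel to the surface (no pore pressure): FS = [c' + γz cos²β tanφ'] / [γz sinβ cosβ].
γz = 19.7·4.8 = 94.56 kN/m²
Numerator = 20.9 + 94.56·cos²17.2°·tan22.8° = 20.9 + 94.56·0.9126·0.4204 = 57.174 kPa
Denominator = 94.56·sin17.2°·cos17.2° = 94.56·0.2957·0.9553 = 26.712 kPa
FS = 57.174 / 26.712 = 2.140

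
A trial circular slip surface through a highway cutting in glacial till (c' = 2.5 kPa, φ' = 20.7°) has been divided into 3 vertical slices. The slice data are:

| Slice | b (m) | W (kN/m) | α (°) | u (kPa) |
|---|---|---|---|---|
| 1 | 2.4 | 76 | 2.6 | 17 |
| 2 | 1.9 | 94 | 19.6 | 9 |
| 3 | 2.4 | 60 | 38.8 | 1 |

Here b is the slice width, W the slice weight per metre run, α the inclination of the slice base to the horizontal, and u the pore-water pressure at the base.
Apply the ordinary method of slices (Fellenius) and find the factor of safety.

FS = 1.03

Ordinary method of slices: FS = Σ[c'·Δl_i + (W_i cosα_i − u_i·Δl_i)·tanφ'] / Σ W_i sinα_i, with Δl_i = b_i / cosα_i.
Slice 1: Δl = 2.4/cos2.6° = 2.402 m; N'_1 = 76·cos2.6° − 17·2.402 = 35.1; c'Δl = 6.01; W sinα = 3.4
Slice 2: Δl = 1.9/cos19.6° = 2.017 m; N'_2 = 94·cos19.6° − 9·2.017 = 70.4; c'Δl = 5.04; W sinα = 31.5
Slice 3: Δl = 2.4/cos38.8° = 3.080 m; N'_3 = 60·cos38.8° − 1·3.080 = 43.7; c'Δl = 7.70; W sinα = 37.6
Σc'Δl = 18.7 kN/m; ΣN' = 149.2 kN/m; ΣW sinα = 72.6 kN/m
Resisting = 18.7 + 149.2·tan20.7° = 18.7 + 56.4 = 75.1 kN/m
FS = 75.1 / 72.6 = 1.035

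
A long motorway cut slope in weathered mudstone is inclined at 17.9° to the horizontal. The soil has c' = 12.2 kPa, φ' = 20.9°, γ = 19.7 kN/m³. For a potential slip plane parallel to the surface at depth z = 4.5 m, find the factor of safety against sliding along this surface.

FS = 1.65

For an infinite slope with a slip plane parallel to the surface (no pore pressure): FS = [c' + γz cos²β tanφ'] / [γz sinβ cosβ].
γz = 19.7·4.5 = 88.65 kN/m²
Numerator = 12.2 + 88.65·cos²17.9°·tan20.9° = 12.2 + 88.65·0.9055·0.3819 = 42.854 kPa
Denominator = 88.65·sin17.9°·cos17.9° = 88.65·0.3074·0.9516 = 25.928 kPa
FS = 42.854 / 25.928 = 1.653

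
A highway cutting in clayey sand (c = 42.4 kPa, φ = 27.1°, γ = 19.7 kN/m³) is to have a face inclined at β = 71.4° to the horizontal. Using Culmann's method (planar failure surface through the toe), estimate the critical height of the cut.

Culmann's analysis gives the critical failure plane at α_cr = (β + φ)/2 = (71.4 + 27.1)/2 = 49.2°, and the critical height
H_c = (4c/γ) · sinβ cosφ / [1 − cos(β − φ)]
    = (4·42.4/19.7) · sin71.4°·cos27.1° / [1 − cos(44.3°)]
    = 8.609 · 0.9478·0.8902 / [1 − 0.7157]
    = 8.609 · 0.8437 / 0.2843
    = 25.55 m

H_c = 25.55 m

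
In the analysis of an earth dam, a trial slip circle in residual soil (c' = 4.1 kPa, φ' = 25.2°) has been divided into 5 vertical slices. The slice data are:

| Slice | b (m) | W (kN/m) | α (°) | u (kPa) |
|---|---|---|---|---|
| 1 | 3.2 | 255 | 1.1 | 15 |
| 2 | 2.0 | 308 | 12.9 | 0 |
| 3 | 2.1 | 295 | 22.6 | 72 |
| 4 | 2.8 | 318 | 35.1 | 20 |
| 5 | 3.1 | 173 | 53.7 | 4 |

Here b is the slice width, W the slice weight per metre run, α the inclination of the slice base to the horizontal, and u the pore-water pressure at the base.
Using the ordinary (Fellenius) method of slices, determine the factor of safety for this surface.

FS = 0.95

Ordinary method of slices: FS = Σ[c'·Δl_i + (W_i cosα_i − u_i·Δl_i)·tanφ'] / Σ W_i sinα_i, with Δl_i = b_i / cosα_i.
Slice 1: Δl = 3.2/cos1.1° = 3.201 m; N'_1 = 255·cos1.1° − 15·3.201 = 206.9; c'Δl = 13.12; W sinα = 4.9
Slice 2: Δl = 2.0/cos12.9° = 2.052 m; N'_2 = 308·cos12.9° − 0·2.052 = 300.2; c'Δl = 8.41; W sinα = 68.8
Slice 3: Δl = 2.1/cos22.6° = 2.275 m; N'_3 = 295·cos22.6° − 72·2.275 = 108.6; c'Δl = 9.33; W sinα = 113.4
Slice 4: Δl = 2.8/cos35.1° = 3.422 m; N'_4 = 318·cos35.1° − 20·3.422 = 191.7; c'Δl = 14.03; W sinα = 182.9
Slice 5: Δl = 3.1/cos53.7° = 5.236 m; N'_5 = 173·cos53.7° − 4·5.236 = 81.5; c'Δl = 21.47; W sinα = 139.4
Σc'Δl = 66.4 kN/m; ΣN' = 888.9 kN/m; ΣW sinα = 509.3 kN/m
Resisting = 66.4 + 888.9·tan25.2° = 66.4 + 418.3 = 484.7 kN/m
FS = 484.7 / 509.3 = 0.952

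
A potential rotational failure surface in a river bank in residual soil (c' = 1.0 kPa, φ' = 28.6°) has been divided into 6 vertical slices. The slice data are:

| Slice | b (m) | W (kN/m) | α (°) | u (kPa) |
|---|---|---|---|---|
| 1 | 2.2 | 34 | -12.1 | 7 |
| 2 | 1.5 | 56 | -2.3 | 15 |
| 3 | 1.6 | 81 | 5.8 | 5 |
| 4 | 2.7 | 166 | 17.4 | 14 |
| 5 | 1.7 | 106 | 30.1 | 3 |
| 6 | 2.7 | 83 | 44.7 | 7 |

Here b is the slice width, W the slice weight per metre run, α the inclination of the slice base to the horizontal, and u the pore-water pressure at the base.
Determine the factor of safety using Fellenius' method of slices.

FS = 1.32

Ordinary method of slices: FS = Σ[c'·Δl_i + (W_i cosα_i − u_i·Δl_i)·tanφ'] / Σ W_i sinα_i, with Δl_i = b_i / cosα_i.
Slice 1: Δl = 2.2/cos(-12.1°) = 2.250 m; N'_1 = 34·cos(-12.1°) − 7·2.250 = 17.5; c'Δl = 2.25; W sinα = -7.1
Slice 2: Δl = 1.5/cos(-2.3°) = 1.501 m; N'_2 = 56·cos(-2.3°) − 15·1.501 = 33.4; c'Δl = 1.50; W sinα = -2.2
Slice 3: Δl = 1.6/cos5.8° = 1.608 m; N'_3 = 81·cos5.8° − 5·1.608 = 72.5; c'Δl = 1.61; W sinα = 8.2
Slice 4: Δl = 2.7/cos17.4° = 2.829 m; N'_4 = 166·cos17.4° − 14·2.829 = 118.8; c'Δl = 2.83; W sinα = 49.6
Slice 5: Δl = 1.7/cos30.1° = 1.965 m; N'_5 = 106·cos30.1° − 3·1.965 = 85.8; c'Δl = 1.96; W sinα = 53.2
Slice 6: Δl = 2.7/cos44.7° = 3.799 m; N'_6 = 83·cos44.7° − 7·3.799 = 32.4; c'Δl = 3.80; W sinα = 58.4
Σc'Δl = 14.0 kN/m; ΣN' = 360.5 kN/m; ΣW sinα = 160.0 kN/m
Resisting = 14.0 + 360.5·tan28.6° = 14.0 + 196.5 = 210.5 kN/m
FS = 210.5 / 160.0 = 1.316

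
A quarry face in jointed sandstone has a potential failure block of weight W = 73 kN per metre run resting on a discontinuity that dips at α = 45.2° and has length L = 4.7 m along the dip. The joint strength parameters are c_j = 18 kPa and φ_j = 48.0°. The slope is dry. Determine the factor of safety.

FS = 2.74

Resolving the block weight along and normal to the plane and applying the Mohr–Coulomb strength on the joint:
N' = W cosα = 73·cos45.2° = 51.4 kN/m
Driving force T = W sinα = 73·sin45.2° = 51.8 kN/m
Resisting force R = c_j·L + N'·tanφ_j = 18·4.7 + 51.4·tan48.0° = 84.6 + 57.1 = 141.7 kN/m
FS = R / T = 141.7 / 51.8 = 2.736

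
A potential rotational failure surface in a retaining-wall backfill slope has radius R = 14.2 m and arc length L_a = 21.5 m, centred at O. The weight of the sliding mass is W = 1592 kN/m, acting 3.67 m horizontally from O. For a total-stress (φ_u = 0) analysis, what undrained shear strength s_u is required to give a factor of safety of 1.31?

FS = s_u·L_a·R / (W·d), so s_u = FS·W·d / (L_a·R).
s_u = 1.31·1592·3.67 / (21.50·14.2) = 7653.9 / 305.30 = 25.07 kPa

s_u = 25.1 kPa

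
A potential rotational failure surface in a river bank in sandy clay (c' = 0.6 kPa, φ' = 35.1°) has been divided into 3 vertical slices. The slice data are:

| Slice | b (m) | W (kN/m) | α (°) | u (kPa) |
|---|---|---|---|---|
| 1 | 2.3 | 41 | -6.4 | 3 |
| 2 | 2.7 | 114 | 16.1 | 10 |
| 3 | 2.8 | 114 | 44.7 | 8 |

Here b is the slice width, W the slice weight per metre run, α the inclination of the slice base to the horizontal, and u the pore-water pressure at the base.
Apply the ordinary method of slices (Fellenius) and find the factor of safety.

FS = 1.13

Ordinary method of slices: FS = Σ[c'·Δl_i + (W_i cosα_i − u_i·Δl_i)·tanφ'] / Σ W_i sinα_i, with Δl_i = b_i / cosα_i.
Slice 1: Δl = 2.3/cos(-6.4°) = 2.314 m; N'_1 = 41·cos(-6.4°) − 3·2.314 = 33.8; c'Δl = 1.39; W sinα = -4.6
Slice 2: Δl = 2.7/cos16.1° = 2.810 m; N'_2 = 114·cos16.1° − 10·2.810 = 81.4; c'Δl = 1.69; W sinα = 31.6
Slice 3: Δl = 2.8/cos44.7° = 3.939 m; N'_3 = 114·cos44.7° − 8·3.939 = 49.5; c'Δl = 2.36; W sinα = 80.2
Σc'Δl = 5.4 kN/m; ΣN' = 164.7 kN/m; ΣW sinα = 107.2 kN/m
Resisting = 5.4 + 164.7·tan35.1° = 5.4 + 115.8 = 121.2 kN/m
FS = 121.2 / 107.2 = 1.130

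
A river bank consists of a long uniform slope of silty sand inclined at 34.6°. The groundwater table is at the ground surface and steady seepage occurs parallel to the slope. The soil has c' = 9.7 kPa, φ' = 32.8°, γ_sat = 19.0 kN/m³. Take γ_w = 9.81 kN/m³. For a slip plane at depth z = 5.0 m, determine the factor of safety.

FS = 0.67

With seepage parallel to the slope and the water table at the surface, the effective normal stress on the slip plane uses the buoyant unit weight γ' = γ_sat − γ_w while the driving shear stress uses γ_sat:
FS = [c' + γ' z cos²β tanφ'] / [γ_sat z sinβ cosβ]
γ' = 19.0 − 9.81 = 9.19 kN/m³
Numerator = 9.7 + 9.19·5.0·cos²34.6°·tan32.8° = 9.7 + 9.19·5.0·0.6776·0.6445 = 29.764 kPa
Denominator = 19.0·5.0·sin34.6°·cos34.6° = 19.0·5.0·0.5678·0.8231 = 44.404 kPa
FS = 29.764 / 44.404 = 0.670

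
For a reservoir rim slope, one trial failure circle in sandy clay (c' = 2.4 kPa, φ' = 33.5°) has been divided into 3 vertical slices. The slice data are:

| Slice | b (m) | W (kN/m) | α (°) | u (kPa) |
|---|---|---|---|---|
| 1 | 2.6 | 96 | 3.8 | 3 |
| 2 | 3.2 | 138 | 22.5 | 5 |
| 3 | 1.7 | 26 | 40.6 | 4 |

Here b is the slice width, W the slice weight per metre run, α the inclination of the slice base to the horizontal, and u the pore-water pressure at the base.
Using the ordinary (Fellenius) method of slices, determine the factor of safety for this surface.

Ordinary method of slices: FS = Σ[c'·Δl_i + (W_i cosα_i − u_i·Δl_i)·tanφ'] / Σ W_i sinα_i, with Δl_i = b_i / cosα_i.
Slice 1: Δl = 2.6/cos3.8° = 2.606 m; N'_1 = 96·cos3.8° − 3·2.606 = 88.0; c'Δl = 6.25; W sinα = 6.4
Slice 2: Δl = 3.2/cos22.5° = 3.464 m; N'_2 = 138·cos22.5° − 5·3.464 = 110.2; c'Δl = 8.31; W sinα = 52.8
Slice 3: Δl = 1.7/cos40.6° = 2.239 m; N'_3 = 26·cos40.6° − 4·2.239 = 10.8; c'Δl = 5.37; W sinα = 16.9
Σc'Δl = 19.9 kN/m; ΣN' = 208.9 kN/m; ΣW sinα = 76.1 kN/m
Resisting = 19.9 + 208.9·tan33.5° = 19.9 + 138.3 = 158.2 kN/m
FS = 158.2 / 76.1 = 2.079

FS = 2.08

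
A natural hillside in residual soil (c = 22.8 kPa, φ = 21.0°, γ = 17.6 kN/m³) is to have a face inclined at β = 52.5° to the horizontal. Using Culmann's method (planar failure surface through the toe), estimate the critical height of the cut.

Culmann's analysis gives the critical failure plane at α_cr = (β + φ)/2 = (52.5 + 21.0)/2 = 36.8°, and the critical height
H_c = (4c/γ) · sinβ cosφ / [1 − cos(β − φ)]
    = (4·22.8/17.6) · sin52.5°·cos21.0° / [1 − cos(31.5°)]
    = 5.182 · 0.7934·0.9336 / [1 − 0.8526]
    = 5.182 · 0.7407 / 0.1474
    = 26.04 m

H_c = 26.04 m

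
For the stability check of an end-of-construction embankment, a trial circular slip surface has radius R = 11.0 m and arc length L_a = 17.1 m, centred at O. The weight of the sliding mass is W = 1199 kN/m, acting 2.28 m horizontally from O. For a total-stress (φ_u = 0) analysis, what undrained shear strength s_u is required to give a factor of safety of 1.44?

FS = s_u·L_a·R / (W·d), so s_u = FS·W·d / (L_a·R).
s_u = 1.44·1199·2.28 / (17.10·11.0) = 3936.6 / 188.10 = 20.93 kPa

s_u = 20.9 kPa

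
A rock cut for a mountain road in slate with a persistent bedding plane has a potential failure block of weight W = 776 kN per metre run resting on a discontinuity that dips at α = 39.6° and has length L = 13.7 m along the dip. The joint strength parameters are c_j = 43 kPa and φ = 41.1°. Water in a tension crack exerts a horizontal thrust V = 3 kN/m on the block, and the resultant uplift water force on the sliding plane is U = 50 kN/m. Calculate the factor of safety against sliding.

FS = 2.14

Resolving the block weight along and normal to the plane and applying the Mohr–Coulomb strength on the joint:
N' = W cosα − U − V sinα = 776·cos39.6° − 50 − 3·sin39.6° = 546.0 kN/m
Driving force T = W sinα + V cosα = 776·sin39.6° + 3·cos39.6° = 497.0 kN/m
Resisting force R = c_j·L + N'·tanφ = 43·13.7 + 546.0·tan41.1° = 589.1 + 476.3 = 1065.4 kN/m
FS = R / T = 1065.4 / 497.0 = 2.144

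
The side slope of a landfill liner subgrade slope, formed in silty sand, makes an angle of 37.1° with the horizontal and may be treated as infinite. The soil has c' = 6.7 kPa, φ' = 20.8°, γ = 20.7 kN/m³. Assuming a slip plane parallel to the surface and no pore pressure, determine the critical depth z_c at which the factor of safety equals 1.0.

Setting FS = 1.00 in FS = [c' + γz cos²β tanφ'] / [γz sinβ cosβ] and solving for z:
z = c' / [γ cosβ (FS·sinβ − cosβ·tanφ')]
  = 6.7 / [20.7·cos37.1°·(1.00·sin37.1° − cos37.1°·tan20.8°)]
  = 6.7 / [20.7·0.7976·(1.00·0.6032 − 0.7976·0.3799)]
  = 6.7 / 4.9569 = 1.352 m

z_c = 1.35 m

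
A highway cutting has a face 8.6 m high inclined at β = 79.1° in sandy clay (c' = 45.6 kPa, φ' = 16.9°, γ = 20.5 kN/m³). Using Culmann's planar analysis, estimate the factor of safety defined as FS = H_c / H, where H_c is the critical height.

H_c = (4c'/γ) · sinβ cosφ' / [1 − cos(β − φ')]
    = (4·45.6/20.5) · sin79.1°·cos16.9° / [1 − cos62.2°]
    = 8.898 · 0.9396 / 0.5336 = 15.67 m
FS = H_c / H = 15.67 / 8.6 = 1.822

FS = 1.82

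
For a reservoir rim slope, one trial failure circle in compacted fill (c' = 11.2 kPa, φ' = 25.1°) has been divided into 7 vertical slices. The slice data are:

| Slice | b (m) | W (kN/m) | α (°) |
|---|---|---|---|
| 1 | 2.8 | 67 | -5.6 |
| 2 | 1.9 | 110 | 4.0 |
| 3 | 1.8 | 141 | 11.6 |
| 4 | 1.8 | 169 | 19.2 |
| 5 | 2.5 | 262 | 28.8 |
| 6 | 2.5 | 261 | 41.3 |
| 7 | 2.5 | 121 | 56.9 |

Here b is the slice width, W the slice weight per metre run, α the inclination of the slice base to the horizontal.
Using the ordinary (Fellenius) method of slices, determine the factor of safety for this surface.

Ordinary method of slices: FS = Σ[c'·Δl_i + (W_i cosα_i)·tanφ'] / Σ W_i sinα_i, with Δl_i = b_i / cosα_i.
Slice 1: Δl = 2.8/cos(-5.6°) = 2.813 m; N'_1 = 67·cos(-5.6°) = 66.7; c'Δl = 31.51; W sinα = -6.5
Slice 2: Δl = 1.9/cos4.0° = 1.905 m; N'_2 = 110·cos4.0° = 109.7; c'Δl = 21.33; W sinα = 7.7
Slice 3: Δl = 1.8/cos11.6° = 1.838 m; N'_3 = 141·cos11.6° = 138.1; c'Δl = 20.58; W sinα = 28.4
Slice 4: Δl = 1.8/cos19.2° = 1.906 m; N'_4 = 169·cos19.2° = 159.6; c'Δl = 21.35; W sinα = 55.6
Slice 5: Δl = 2.5/cos28.8° = 2.853 m; N'_5 = 262·cos28.8° = 229.6; c'Δl = 31.95; W sinα = 126.2
Slice 6: Δl = 2.5/cos41.3° = 3.328 m; N'_6 = 261·cos41.3° = 196.1; c'Δl = 37.27; W sinα = 172.3
Slice 7: Δl = 2.5/cos56.9° = 4.578 m; N'_7 = 121·cos56.9° = 66.1; c'Δl = 51.27; W sinα = 101.4
Σc'Δl = 215.3 kN/m; ΣN' = 965.9 kN/m; ΣW sinα = 484.9 kN/m
Resisting = 215.3 + 965.9·tan25.1° = 215.3 + 452.5 = 667.7 kN/m
FS = 667.7 / 484.9 = 1.377

FS = 1.38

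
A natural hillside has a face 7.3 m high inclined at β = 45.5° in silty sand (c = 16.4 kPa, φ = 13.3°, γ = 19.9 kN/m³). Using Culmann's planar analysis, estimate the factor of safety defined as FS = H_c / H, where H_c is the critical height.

FS = 2.04

H_c = (4c/γ) · sinβ cosφ / [1 − cos(β − φ)]
    = (4·16.4/19.9) · sin45.5°·cos13.3° / [1 − cos32.2°]
    = 3.296 · 0.6941 / 0.1538 = 14.88 m
FS = H_c / H = 14.88 / 7.3 = 2.038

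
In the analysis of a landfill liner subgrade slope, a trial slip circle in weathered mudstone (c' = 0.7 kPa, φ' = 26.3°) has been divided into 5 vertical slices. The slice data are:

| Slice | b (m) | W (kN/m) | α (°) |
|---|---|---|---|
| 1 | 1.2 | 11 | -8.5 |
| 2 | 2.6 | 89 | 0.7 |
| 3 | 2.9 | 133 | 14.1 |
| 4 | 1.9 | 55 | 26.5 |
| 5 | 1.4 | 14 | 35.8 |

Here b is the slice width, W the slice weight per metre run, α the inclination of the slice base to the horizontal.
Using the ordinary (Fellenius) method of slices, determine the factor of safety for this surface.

FS = 2.33

Ordinary method of slices: FS = Σ[c'·Δl_i + (W_i cosα_i)·tanφ'] / Σ W_i sinα_i, with Δl_i = b_i / cosα_i.
Slice 1: Δl = 1.2/cos(-8.5°) = 1.213 m; N'_1 = 11·cos(-8.5°) = 10.9; c'Δl = 0.85; W sinα = -1.6
Slice 2: Δl = 2.6/cos0.7° = 2.600 m; N'_2 = 89·cos0.7° = 89.0; c'Δl = 1.82; W sinα = 1.1
Slice 3: Δl = 2.9/cos14.1° = 2.990 m; N'_3 = 133·cos14.1° = 129.0; c'Δl = 2.09; W sinα = 32.4
Slice 4: Δl = 1.9/cos26.5° = 2.123 m; N'_4 = 55·cos26.5° = 49.2; c'Δl = 1.49; W sinα = 24.5
Slice 5: Δl = 1.4/cos35.8° = 1.726 m; N'_5 = 14·cos35.8° = 11.4; c'Δl = 1.21; W sinα = 8.2
Σc'Δl = 7.5 kN/m; ΣN' = 289.4 kN/m; ΣW sinα = 64.6 kN/m
Resisting = 7.5 + 289.4·tan26.3° = 7.5 + 143.1 = 150.5 kN/m
FS = 150.5 / 64.6 = 2.330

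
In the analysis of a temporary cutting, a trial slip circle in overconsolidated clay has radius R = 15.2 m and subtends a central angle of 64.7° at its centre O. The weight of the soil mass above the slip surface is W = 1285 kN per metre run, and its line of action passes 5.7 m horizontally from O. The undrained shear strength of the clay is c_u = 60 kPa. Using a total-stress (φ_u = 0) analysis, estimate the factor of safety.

Taking moments about the centre O, the resisting moment is provided by the undrained shear strength acting along the arc:
Arc length L_a = R·θ = 15.2·(64.7°·π/180) = 15.2·1.1292 = 17.16 m
M_R = c_u·L_a·R = 60·17.16·15.2 = 15653.8 kN·m/m
M_D = W·d = 1285·5.7 = 7324.5 kN·m/m
FS = M_R / M_D = 15653.8 / 7324.5 = 2.137

FS = 2.14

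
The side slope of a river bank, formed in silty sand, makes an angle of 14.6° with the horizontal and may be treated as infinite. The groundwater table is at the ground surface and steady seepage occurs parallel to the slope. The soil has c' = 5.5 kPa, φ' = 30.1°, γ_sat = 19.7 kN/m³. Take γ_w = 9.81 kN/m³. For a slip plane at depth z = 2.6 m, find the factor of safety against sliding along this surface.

FS = 1.56

With seepage parallel to the slope and the water table at the surface, the effective normal stress on the slip plane uses the buoyant unit weight γ' = γ_sat − γ_w while the driving shear stress uses γ_sat:
FS = [c' + γ' z cos²β tanφ'] / [γ_sat z sinβ cosβ]
γ' = 19.7 − 9.81 = 9.89 kN/m³
Numerator = 5.5 + 9.89·2.6·cos²14.6°·tan30.1° = 5.5 + 9.89·2.6·0.9365·0.5797 = 19.459 kPa
Denominator = 19.7·2.6·sin14.6°·cos14.6° = 19.7·2.6·0.2521·0.9677 = 12.494 kPa
FS = 19.459 / 12.494 = 1.557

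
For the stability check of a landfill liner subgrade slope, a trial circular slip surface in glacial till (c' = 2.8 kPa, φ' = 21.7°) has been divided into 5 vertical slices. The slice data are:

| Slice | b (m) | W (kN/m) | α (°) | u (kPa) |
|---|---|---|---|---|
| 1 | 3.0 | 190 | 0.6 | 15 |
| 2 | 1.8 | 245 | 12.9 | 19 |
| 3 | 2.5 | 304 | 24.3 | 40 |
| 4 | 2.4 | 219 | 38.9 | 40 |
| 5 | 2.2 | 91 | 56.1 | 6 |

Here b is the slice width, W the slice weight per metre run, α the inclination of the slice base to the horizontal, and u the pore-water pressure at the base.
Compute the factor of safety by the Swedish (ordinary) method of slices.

FS = 0.70

Ordinary method of slices: FS = Σ[c'·Δl_i + (W_i cosα_i − u_i·Δl_i)·tanφ'] / Σ W_i sinα_i, with Δl_i = b_i / cosα_i.
Slice 1: Δl = 3.0/cos0.6° = 3.000 m; N'_1 = 190·cos0.6° − 15·3.000 = 145.0; c'Δl = 8.40; W sinα = 2.0
Slice 2: Δl = 1.8/cos12.9° = 1.847 m; N'_2 = 245·cos12.9° − 19·1.847 = 203.7; c'Δl = 5.17; W sinα = 54.7
Slice 3: Δl = 2.5/cos24.3° = 2.743 m; N'_3 = 304·cos24.3° − 40·2.743 = 167.3; c'Δl = 7.68; W sinα = 125.1
Slice 4: Δl = 2.4/cos38.9° = 3.084 m; N'_4 = 219·cos38.9° − 40·3.084 = 47.1; c'Δl = 8.63; W sinα = 137.5
Slice 5: Δl = 2.2/cos56.1° = 3.944 m; N'_5 = 91·cos56.1° − 6·3.944 = 27.1; c'Δl = 11.04; W sinα = 75.5
Σc'Δl = 40.9 kN/m; ΣN' = 590.2 kN/m; ΣW sinα = 394.8 kN/m
Resisting = 40.9 + 590.2·tan21.7° = 40.9 + 234.9 = 275.8 kN/m
FS = 275.8 / 394.8 = 0.699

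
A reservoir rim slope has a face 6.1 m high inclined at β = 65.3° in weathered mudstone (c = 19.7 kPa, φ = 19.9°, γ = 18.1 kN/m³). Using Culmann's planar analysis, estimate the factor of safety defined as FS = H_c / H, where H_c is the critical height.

H_c = (4c/γ) · sinβ cosφ / [1 − cos(β − φ)]
    = (4·19.7/18.1) · sin65.3°·cos19.9° / [1 − cos45.4°]
    = 4.354 · 0.8543 / 0.2978 = 12.49 m
FS = H_c / H = 12.49 / 6.1 = 2.047

FS = 2.05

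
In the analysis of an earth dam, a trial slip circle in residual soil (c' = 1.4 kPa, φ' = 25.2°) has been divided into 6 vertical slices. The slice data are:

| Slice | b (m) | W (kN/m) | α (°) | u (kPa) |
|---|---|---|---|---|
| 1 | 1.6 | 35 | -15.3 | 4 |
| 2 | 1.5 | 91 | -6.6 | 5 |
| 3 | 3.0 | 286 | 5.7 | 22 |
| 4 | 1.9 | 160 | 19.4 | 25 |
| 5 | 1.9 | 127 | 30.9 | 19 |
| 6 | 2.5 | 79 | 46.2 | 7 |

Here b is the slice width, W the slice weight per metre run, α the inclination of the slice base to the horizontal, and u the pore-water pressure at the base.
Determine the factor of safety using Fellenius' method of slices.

Ordinary method of slices: FS = Σ[c'·Δl_i + (W_i cosα_i − u_i·Δl_i)·tanφ'] / Σ W_i sinα_i, with Δl_i = b_i / cosα_i.
Slice 1: Δl = 1.6/cos(-15.3°) = 1.659 m; N'_1 = 35·cos(-15.3°) − 4·1.659 = 27.1; c'Δl = 2.32; W sinα = -9.2
Slice 2: Δl = 1.5/cos(-6.6°) = 1.510 m; N'_2 = 91·cos(-6.6°) − 5·1.510 = 82.8; c'Δl = 2.11; W sinα = -10.5
Slice 3: Δl = 3.0/cos5.7° = 3.015 m; N'_3 = 286·cos5.7° − 22·3.015 = 218.3; c'Δl = 4.22; W sinα = 28.4
Slice 4: Δl = 1.9/cos19.4° = 2.014 m; N'_4 = 160·cos19.4° − 25·2.014 = 100.6; c'Δl = 2.82; W sinα = 53.1
Slice 5: Δl = 1.9/cos30.9° = 2.214 m; N'_5 = 127·cos30.9° − 19·2.214 = 66.9; c'Δl = 3.10; W sinα = 65.2
Slice 6: Δl = 2.5/cos46.2° = 3.612 m; N'_6 = 79·cos46.2° − 7·3.612 = 29.4; c'Δl = 5.06; W sinα = 57.0
Σc'Δl = 19.6 kN/m; ΣN' = 525.1 kN/m; ΣW sinα = 184.1 kN/m
Resisting = 19.6 + 525.1·tan25.2° = 19.6 + 247.1 = 266.7 kN/m
FS = 266.7 / 184.1 = 1.449

FS = 1.45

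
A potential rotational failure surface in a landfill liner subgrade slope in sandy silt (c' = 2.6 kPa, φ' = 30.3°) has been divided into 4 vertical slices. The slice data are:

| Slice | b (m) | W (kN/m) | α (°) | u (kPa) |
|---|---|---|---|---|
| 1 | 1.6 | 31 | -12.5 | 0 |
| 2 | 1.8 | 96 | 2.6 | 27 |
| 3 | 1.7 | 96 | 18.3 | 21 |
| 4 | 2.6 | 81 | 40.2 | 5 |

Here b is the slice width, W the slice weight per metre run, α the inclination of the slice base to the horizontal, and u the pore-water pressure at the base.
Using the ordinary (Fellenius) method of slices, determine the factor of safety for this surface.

Ordinary method of slices: FS = Σ[c'·Δl_i + (W_i cosα_i − u_i·Δl_i)·tanφ'] / Σ W_i sinα_i, with Δl_i = b_i / cosα_i.
Slice 1: Δl = 1.6/cos(-12.5°) = 1.639 m; N'_1 = 31·cos(-12.5°) − 0·1.639 = 30.3; c'Δl = 4.26; W sinα = -6.7
Slice 2: Δl = 1.8/cos2.6° = 1.802 m; N'_2 = 96·cos2.6° − 27·1.802 = 47.3; c'Δl = 4.68; W sinα = 4.4
Slice 3: Δl = 1.7/cos18.3° = 1.791 m; N'_3 = 96·cos18.3° − 21·1.791 = 53.5; c'Δl = 4.66; W sinα = 30.1
Slice 4: Δl = 2.6/cos40.2° = 3.404 m; N'_4 = 81·cos40.2° − 5·3.404 = 44.8; c'Δl = 8.85; W sinα = 52.3
Σc'Δl = 22.5 kN/m; ΣN' = 175.9 kN/m; ΣW sinα = 80.1 kN/m
Resisting = 22.5 + 175.9·tan30.3° = 22.5 + 102.8 = 125.2 kN/m
FS = 125.2 / 80.1 = 1.564

FS = 1.56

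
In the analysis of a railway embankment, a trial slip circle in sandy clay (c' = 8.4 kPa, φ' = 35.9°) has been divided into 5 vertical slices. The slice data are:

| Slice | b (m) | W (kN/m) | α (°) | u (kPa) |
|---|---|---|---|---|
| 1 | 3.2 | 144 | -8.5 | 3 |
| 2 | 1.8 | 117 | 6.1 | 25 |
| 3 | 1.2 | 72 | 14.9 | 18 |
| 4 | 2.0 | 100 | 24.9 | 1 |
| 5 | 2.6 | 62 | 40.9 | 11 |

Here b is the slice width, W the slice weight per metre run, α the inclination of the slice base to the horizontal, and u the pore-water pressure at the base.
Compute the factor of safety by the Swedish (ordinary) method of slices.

Ordinary method of slices: FS = Σ[c'·Δl_i + (W_i cosα_i − u_i·Δl_i)·tanφ'] / Σ W_i sinα_i, with Δl_i = b_i / cosα_i.
Slice 1: Δl = 3.2/cos(-8.5°) = 3.236 m; N'_1 = 144·cos(-8.5°) − 3·3.236 = 132.7; c'Δl = 27.18; W sinα = -21.3
Slice 2: Δl = 1.8/cos6.1° = 1.810 m; N'_2 = 117·cos6.1° − 25·1.810 = 71.1; c'Δl = 15.21; W sinα = 12.4
Slice 3: Δl = 1.2/cos14.9° = 1.242 m; N'_3 = 72·cos14.9° − 18·1.242 = 47.2; c'Δl = 10.43; W sinα = 18.5
Slice 4: Δl = 2.0/cos24.9° = 2.205 m; N'_4 = 100·cos24.9° − 1·2.205 = 88.5; c'Δl = 18.52; W sinα = 42.1
Slice 5: Δl = 2.6/cos40.9° = 3.440 m; N'_5 = 62·cos40.9° − 11·3.440 = 9.0; c'Δl = 28.89; W sinα = 40.6
Σc'Δl = 100.2 kN/m; ΣN' = 348.5 kN/m; ΣW sinα = 92.4 kN/m
Resisting = 100.2 + 348.5·tan35.9° = 100.2 + 252.3 = 352.5 kN/m
FS = 352.5 / 92.4 = 3.817

FS = 3.82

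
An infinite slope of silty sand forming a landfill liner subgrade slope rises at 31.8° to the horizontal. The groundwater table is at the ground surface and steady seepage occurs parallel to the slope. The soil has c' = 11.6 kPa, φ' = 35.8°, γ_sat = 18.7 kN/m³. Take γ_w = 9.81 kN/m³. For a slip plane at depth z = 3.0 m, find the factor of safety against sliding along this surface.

FS = 1.01

With seepage parallel to the slope and the water table at the surface, the effective normal stress on the slip plane uses the buoyant unit weight γ' = γ_sat − γ_w while the driving shear stress uses γ_sat:
FS = [c' + γ' z cos²β tanφ'] / [γ_sat z sinβ cosβ]
γ' = 18.7 − 9.81 = 8.89 kN/m³
Numerator = 11.6 + 8.89·3.0·cos²31.8°·tan35.8° = 11.6 + 8.89·3.0·0.7223·0.7212 = 25.494 kPa
Denominator = 18.7·3.0·sin31.8°·cos31.8° = 18.7·3.0·0.5270·0.8499 = 25.125 kPa
FS = 25.494 / 25.125 = 1.015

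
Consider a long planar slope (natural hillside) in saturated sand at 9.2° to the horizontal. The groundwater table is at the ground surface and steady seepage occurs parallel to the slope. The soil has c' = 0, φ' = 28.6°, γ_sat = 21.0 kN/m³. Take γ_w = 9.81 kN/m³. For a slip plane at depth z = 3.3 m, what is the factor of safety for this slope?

With seepage parallel to the slope and the water table at the surface, the effective normal stress on the slip plane uses the buoyant unit weight γ' = γ_sat − γ_w while the driving shear stress uses γ_sat:
FS = [c' + γ' z cos²β tanφ'] / [γ_sat z sinβ cosβ]
(For c' = 0 this reduces to FS = (γ'/γ_sat)·tanφ'/tanβ.)
γ' = 21.0 − 9.81 = 11.19 kN/m³
Numerator = 0.0 + 11.19·3.3·cos²9.2°·tan28.6° = 0.0 + 11.19·3.3·0.9744·0.5452 = 19.619 kPa
Denominator = 21.0·3.3·sin9.2°·cos9.2° = 21.0·3.3·0.1599·0.9871 = 10.937 kPa
FS = 19.619 / 10.937 = 1.794

FS = 1.79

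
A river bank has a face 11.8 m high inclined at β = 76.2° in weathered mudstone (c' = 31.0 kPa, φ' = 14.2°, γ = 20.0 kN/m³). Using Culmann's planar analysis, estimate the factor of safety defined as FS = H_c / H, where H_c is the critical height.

FS = 0.93

H_c = (4c'/γ) · sinβ cosφ' / [1 − cos(β − φ')]
    = (4·31.0/20.0) · sin76.2°·cos14.2° / [1 − cos62.0°]
    = 6.200 · 0.9415 / 0.5305 = 11.00 m
FS = H_c / H = 11.00 / 11.8 = 0.932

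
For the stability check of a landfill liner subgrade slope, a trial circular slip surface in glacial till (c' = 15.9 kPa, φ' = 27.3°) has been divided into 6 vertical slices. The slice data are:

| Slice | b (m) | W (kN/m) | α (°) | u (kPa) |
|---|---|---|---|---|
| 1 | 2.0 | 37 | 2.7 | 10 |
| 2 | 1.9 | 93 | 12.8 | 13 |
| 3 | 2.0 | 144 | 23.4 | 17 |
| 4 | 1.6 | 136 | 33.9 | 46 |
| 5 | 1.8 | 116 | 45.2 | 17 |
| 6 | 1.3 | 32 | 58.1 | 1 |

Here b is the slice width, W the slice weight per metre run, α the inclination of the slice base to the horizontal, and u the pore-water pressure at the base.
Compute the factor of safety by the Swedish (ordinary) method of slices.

Ordinary method of slices: FS = Σ[c'·Δl_i + (W_i cosα_i − u_i·Δl_i)·tanφ'] / Σ W_i sinα_i, with Δl_i = b_i / cosα_i.
Slice 1: Δl = 2.0/cos2.7° = 2.002 m; N'_1 = 37·cos2.7° − 10·2.002 = 16.9; c'Δl = 31.84; W sinα = 1.7
Slice 2: Δl = 1.9/cos12.8° = 1.948 m; N'_2 = 93·cos12.8° − 13·1.948 = 65.4; c'Δl = 30.98; W sinα = 20.6
Slice 3: Δl = 2.0/cos23.4° = 2.179 m; N'_3 = 144·cos23.4° − 17·2.179 = 95.1; c'Δl = 34.65; W sinα = 57.2
Slice 4: Δl = 1.6/cos33.9° = 1.928 m; N'_4 = 136·cos33.9° − 46·1.928 = 24.2; c'Δl = 30.65; W sinα = 75.9
Slice 5: Δl = 1.8/cos45.2° = 2.555 m; N'_5 = 116·cos45.2° − 17·2.555 = 38.3; c'Δl = 40.62; W sinα = 82.3
Slice 6: Δl = 1.3/cos58.1° = 2.460 m; N'_6 = 32·cos58.1° − 1·2.460 = 14.4; c'Δl = 39.12; W sinα = 27.2
Σc'Δl = 207.8 kN/m; ΣN' = 254.4 kN/m; ΣW sinα = 264.9 kN/m
Resisting = 207.8 + 254.4·tan27.3° = 207.8 + 131.3 = 339.1 kN/m
FS = 339.1 / 264.9 = 1.280

FS = 1.28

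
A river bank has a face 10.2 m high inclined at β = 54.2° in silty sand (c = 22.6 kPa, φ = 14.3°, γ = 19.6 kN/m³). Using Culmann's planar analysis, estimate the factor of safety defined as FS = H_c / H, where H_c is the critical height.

H_c = (4c/γ) · sinβ cosφ / [1 − cos(β − φ)]
    = (4·22.6/19.6) · sin54.2°·cos14.3° / [1 − cos39.9°]
    = 4.612 · 0.7859 / 0.2328 = 15.57 m
FS = H_c / H = 15.57 / 10.2 = 1.526

FS = 1.53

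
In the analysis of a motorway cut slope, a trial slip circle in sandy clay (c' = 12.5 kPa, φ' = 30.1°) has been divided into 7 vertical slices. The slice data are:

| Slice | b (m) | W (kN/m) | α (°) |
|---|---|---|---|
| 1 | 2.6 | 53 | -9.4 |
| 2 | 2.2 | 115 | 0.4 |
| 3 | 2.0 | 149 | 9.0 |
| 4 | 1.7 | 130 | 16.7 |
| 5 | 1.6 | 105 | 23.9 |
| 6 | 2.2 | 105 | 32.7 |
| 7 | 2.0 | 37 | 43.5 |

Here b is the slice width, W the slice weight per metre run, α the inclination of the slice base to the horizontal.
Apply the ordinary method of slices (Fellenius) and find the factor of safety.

FS = 3.23

Ordinary method of slices: FS = Σ[c'·Δl_i + (W_i cosα_i)·tanφ'] / Σ W_i sinα_i, with Δl_i = b_i / cosα_i.
Slice 1: Δl = 2.6/cos(-9.4°) = 2.635 m; N'_1 = 53·cos(-9.4°) = 52.3; c'Δl = 32.94; W sinα = -8.7
Slice 2: Δl = 2.2/cos0.4° = 2.200 m; N'_2 = 115·cos0.4° = 115.0; c'Δl = 27.50; W sinα = 0.8
Slice 3: Δl = 2.0/cos9.0° = 2.025 m; N'_3 = 149·cos9.0° = 147.2; c'Δl = 25.31; W sinα = 23.3
Slice 4: Δl = 1.7/cos16.7° = 1.775 m; N'_4 = 130·cos16.7° = 124.5; c'Δl = 22.19; W sinα = 37.4
Slice 5: Δl = 1.6/cos23.9° = 1.750 m; N'_5 = 105·cos23.9° = 96.0; c'Δl = 21.88; W sinα = 42.5
Slice 6: Δl = 2.2/cos32.7° = 2.614 m; N'_6 = 105·cos32.7° = 88.4; c'Δl = 32.68; W sinα = 56.7
Slice 7: Δl = 2.0/cos43.5° = 2.757 m; N'_7 = 37·cos43.5° = 26.8; c'Δl = 34.46; W sinα = 25.5
Σc'Δl = 197.0 kN/m; ΣN' = 650.2 kN/m; ΣW sinα = 177.5 kN/m
Resisting = 197.0 + 650.2·tan30.1° = 197.0 + 376.9 = 573.8 kN/m
FS = 573.8 / 177.5 = 3.232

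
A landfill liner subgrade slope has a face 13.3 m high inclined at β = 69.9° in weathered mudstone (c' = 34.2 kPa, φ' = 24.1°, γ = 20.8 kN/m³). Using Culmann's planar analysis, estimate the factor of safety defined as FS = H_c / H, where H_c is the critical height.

H_c = (4c'/γ) · sinβ cosφ' / [1 − cos(β − φ')]
    = (4·34.2/20.8) · sin69.9°·cos24.1° / [1 − cos45.8°]
    = 6.577 · 0.8572 / 0.3028 = 18.62 m
FS = H_c / H = 18.62 / 13.3 = 1.400

FS = 1.40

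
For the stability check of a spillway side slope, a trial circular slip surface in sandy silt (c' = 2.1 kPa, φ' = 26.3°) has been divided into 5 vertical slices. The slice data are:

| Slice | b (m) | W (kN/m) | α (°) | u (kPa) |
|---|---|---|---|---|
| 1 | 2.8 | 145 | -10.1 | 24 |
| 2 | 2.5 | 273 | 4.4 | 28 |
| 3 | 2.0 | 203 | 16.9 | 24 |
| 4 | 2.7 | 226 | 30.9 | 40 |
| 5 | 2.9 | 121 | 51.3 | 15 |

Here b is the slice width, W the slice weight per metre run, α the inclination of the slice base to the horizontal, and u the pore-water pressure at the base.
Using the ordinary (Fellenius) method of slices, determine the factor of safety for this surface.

Ordinary method of slices: FS = Σ[c'·Δl_i + (W_i cosα_i − u_i·Δl_i)·tanφ'] / Σ W_i sinα_i, with Δl_i = b_i / cosα_i.
Slice 1: Δl = 2.8/cos(-10.1°) = 2.844 m; N'_1 = 145·cos(-10.1°) − 24·2.844 = 74.5; c'Δl = 5.97; W sinα = -25.4
Slice 2: Δl = 2.5/cos4.4° = 2.507 m; N'_2 = 273·cos4.4° − 28·2.507 = 202.0; c'Δl = 5.27; W sinα = 20.9
Slice 3: Δl = 2.0/cos16.9° = 2.090 m; N'_3 = 203·cos16.9° − 24·2.090 = 144.1; c'Δl = 4.39; W sinα = 59.0
Slice 4: Δl = 2.7/cos30.9° = 3.147 m; N'_4 = 226·cos30.9° − 40·3.147 = 68.1; c'Δl = 6.61; W sinα = 116.1
Slice 5: Δl = 2.9/cos51.3° = 4.638 m; N'_5 = 121·cos51.3° − 15·4.638 = 6.1; c'Δl = 9.74; W sinα = 94.4
Σc'Δl = 32.0 kN/m; ΣN' = 494.7 kN/m; ΣW sinα = 265.0 kN/m
Resisting = 32.0 + 494.7·tan26.3° = 32.0 + 244.5 = 276.5 kN/m
FS = 276.5 / 265.0 = 1.043

FS = 1.04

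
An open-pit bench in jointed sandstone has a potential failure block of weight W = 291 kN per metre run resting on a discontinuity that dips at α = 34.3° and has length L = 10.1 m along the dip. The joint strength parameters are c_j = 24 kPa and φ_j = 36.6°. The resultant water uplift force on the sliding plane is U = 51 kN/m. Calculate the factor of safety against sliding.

FS = 2.34

Resolving the block weight along and normal to the plane and applying the Mohr–Coulomb strength on the joint:
N' = W cosα − U = 291·cos34.3° − 51 = 189.4 kN/m
Driving force T = W sinα = 291·sin34.3° = 164.0 kN/m
Resisting force R = c_j·L + N'·tanφ_j = 24·10.1 + 189.4·tan36.6° = 242.4 + 140.7 = 383.1 kN/m
FS = R / T = 383.1 / 164.0 = 2.336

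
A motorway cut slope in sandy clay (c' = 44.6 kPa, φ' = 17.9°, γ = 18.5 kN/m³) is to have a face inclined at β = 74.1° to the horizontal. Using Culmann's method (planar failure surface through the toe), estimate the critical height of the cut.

H_c = 19.89 m

Culmann's analysis gives the critical failure plane at α_cr = (β + φ')/2 = (74.1 + 17.9)/2 = 46.0°, and the critical height
H_c = (4c'/γ) · sinβ cosφ' / [1 − cos(β − φ')]
    = (4·44.6/18.5) · sin74.1°·cos17.9° / [1 − cos(56.2°)]
    = 9.643 · 0.9617·0.9516 / [1 − 0.5563]
    = 9.643 · 0.9152 / 0.4437
    = 19.89 m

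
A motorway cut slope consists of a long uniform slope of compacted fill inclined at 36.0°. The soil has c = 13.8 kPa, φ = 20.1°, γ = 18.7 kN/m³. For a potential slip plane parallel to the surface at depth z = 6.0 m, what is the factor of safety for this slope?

For an infinite slope with a slip plane parallel to the surface (no pore pressure): FS = [c + γz cos²β tanφ] / [γz sinβ cosβ].
γz = 18.7·6.0 = 112.20 kN/m²
Numerator = 13.8 + 112.20·cos²36.0°·tan20.1° = 13.8 + 112.20·0.6545·0.3659 = 40.674 kPa
Denominator = 112.20·sin36.0°·cos36.0° = 112.20·0.5878·0.8090 = 53.354 kPa
FS = 40.674 / 53.354 = 0.762

FS = 0.76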